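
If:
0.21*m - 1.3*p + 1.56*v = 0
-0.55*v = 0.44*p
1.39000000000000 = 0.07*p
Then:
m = 240.93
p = 19.86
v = -15.89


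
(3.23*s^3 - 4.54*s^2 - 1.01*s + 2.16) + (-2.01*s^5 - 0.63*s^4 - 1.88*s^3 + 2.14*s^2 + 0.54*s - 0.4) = -2.01*s^5 - 0.63*s^4 + 1.35*s^3 - 2.4*s^2 - 0.47*s + 1.76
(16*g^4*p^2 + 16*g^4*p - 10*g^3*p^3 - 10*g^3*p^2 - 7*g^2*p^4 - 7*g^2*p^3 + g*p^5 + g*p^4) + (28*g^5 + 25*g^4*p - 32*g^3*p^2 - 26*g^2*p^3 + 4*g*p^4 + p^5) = 28*g^5 + 16*g^4*p^2 + 41*g^4*p - 10*g^3*p^3 - 42*g^3*p^2 - 7*g^2*p^4 - 33*g^2*p^3 + g*p^5 + 5*g*p^4 + p^5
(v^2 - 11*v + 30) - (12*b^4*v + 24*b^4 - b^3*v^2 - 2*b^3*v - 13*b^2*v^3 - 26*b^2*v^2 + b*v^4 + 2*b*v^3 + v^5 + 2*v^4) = -12*b^4*v - 24*b^4 + b^3*v^2 + 2*b^3*v + 13*b^2*v^3 + 26*b^2*v^2 - b*v^4 - 2*b*v^3 - v^5 - 2*v^4 + v^2 - 11*v + 30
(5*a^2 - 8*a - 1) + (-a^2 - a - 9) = 4*a^2 - 9*a - 10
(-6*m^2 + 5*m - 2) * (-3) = 18*m^2 - 15*m + 6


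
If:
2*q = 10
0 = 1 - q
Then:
No Solution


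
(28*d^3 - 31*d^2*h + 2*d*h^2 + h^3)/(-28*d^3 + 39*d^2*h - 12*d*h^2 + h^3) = (-7*d - h)/(7*d - h)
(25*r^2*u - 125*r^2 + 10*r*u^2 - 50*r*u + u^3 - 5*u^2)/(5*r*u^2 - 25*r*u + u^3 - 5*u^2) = (5*r + u)/u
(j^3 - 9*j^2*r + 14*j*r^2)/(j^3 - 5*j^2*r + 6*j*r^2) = (-j + 7*r)/(-j + 3*r)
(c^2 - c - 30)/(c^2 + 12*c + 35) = (c - 6)/(c + 7)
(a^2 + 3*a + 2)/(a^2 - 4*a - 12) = (a + 1)/(a - 6)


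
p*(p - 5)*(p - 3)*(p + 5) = p^4 - 3*p^3 - 25*p^2 + 75*p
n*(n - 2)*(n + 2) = n^3 - 4*n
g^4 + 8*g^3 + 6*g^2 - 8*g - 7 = (g - 1)*(g + 1)^2*(g + 7)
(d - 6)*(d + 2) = d^2 - 4*d - 12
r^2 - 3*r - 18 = (r - 6)*(r + 3)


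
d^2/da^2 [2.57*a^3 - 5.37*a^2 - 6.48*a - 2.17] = 15.42*a - 10.74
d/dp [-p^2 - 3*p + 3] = -2*p - 3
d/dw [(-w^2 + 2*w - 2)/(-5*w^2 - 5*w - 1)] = 3*(5*w^2 - 6*w - 4)/(25*w^4 + 50*w^3 + 35*w^2 + 10*w + 1)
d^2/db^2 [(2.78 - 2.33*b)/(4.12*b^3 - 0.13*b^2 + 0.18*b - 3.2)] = (-237.302112*b^5 + 573.753672*b^4 - 20.446386*b^3 - 355.97286*b^2 + 225.334488*b - 4.816976)/(69.934528*b^9 - 6.620016*b^8 + 9.37506*b^7 - 163.534885*b^6 + 10.69311*b^5 - 14.413596*b^4 + 127.021512*b^3 - 4.30464*b^2 + 5.5296*b - 32.768)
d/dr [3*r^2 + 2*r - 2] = 6*r + 2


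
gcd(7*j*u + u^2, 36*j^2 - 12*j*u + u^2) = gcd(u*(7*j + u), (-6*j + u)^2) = 1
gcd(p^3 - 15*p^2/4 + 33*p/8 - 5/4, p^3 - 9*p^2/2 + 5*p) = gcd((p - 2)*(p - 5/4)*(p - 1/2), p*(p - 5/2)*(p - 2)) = p - 2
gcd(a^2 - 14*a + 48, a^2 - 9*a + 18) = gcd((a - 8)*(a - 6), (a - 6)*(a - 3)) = a - 6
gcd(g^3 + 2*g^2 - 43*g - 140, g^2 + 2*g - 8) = g + 4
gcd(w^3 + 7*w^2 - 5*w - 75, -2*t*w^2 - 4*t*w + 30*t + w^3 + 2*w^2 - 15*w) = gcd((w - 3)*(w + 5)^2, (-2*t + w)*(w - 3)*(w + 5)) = w^2 + 2*w - 15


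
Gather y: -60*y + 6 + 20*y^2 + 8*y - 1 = 20*y^2 - 52*y + 5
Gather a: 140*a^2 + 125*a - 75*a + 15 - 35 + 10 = 140*a^2 + 50*a - 10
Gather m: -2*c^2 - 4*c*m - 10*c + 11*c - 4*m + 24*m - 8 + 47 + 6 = -2*c^2 + c + m*(20 - 4*c) + 45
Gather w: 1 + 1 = 2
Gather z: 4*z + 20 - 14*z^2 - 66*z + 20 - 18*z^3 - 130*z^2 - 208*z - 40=-18*z^3 - 144*z^2 - 270*z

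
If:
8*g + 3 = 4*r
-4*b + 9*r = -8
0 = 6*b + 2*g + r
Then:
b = 91/248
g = -183/248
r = -45/62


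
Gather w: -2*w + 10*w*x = w*(10*x - 2)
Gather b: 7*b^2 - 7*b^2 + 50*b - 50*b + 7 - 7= 0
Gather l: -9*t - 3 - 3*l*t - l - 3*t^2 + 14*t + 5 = l*(-3*t - 1) - 3*t^2 + 5*t + 2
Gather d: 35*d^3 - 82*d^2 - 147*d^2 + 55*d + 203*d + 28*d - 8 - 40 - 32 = 35*d^3 - 229*d^2 + 286*d - 80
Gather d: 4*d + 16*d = 20*d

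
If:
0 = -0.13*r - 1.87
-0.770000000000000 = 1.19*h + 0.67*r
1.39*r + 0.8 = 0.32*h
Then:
No Solution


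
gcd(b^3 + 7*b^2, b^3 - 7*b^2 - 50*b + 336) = b + 7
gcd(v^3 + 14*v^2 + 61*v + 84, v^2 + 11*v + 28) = v^2 + 11*v + 28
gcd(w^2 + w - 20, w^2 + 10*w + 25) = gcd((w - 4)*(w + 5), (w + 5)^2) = w + 5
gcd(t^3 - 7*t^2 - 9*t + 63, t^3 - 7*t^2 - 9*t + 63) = t^3 - 7*t^2 - 9*t + 63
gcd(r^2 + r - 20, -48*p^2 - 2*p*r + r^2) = 1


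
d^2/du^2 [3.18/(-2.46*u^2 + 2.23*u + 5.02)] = (-38.488176*u^2 + 34.889688*u + 3.18*(4.92*u - 2.23)*(9.84*u - 4.46) + 78.540912)/(-2.46*u^2 + 2.23*u + 5.02)^3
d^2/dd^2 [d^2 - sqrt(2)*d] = 2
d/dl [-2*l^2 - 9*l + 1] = -4*l - 9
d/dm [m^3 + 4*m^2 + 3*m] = 3*m^2 + 8*m + 3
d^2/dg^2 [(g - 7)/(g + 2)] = -18/(g + 2)^3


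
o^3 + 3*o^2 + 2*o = o*(o + 1)*(o + 2)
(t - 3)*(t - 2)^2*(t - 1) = t^4 - 8*t^3 + 23*t^2 - 28*t + 12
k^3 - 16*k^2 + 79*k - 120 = (k - 8)*(k - 5)*(k - 3)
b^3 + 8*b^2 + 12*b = b*(b + 2)*(b + 6)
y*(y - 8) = y^2 - 8*y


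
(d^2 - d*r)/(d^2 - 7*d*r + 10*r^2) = d*(d - r)/(d^2 - 7*d*r + 10*r^2)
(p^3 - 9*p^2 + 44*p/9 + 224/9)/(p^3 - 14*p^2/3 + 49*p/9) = (3*p^2 - 20*p - 32)/(p*(3*p - 7))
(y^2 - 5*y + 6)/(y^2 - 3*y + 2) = (y - 3)/(y - 1)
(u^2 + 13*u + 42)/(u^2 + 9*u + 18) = (u + 7)/(u + 3)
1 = 1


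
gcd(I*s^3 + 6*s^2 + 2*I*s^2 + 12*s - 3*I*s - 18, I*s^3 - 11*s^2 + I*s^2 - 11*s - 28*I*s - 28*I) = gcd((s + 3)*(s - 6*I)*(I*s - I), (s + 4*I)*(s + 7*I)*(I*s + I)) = 1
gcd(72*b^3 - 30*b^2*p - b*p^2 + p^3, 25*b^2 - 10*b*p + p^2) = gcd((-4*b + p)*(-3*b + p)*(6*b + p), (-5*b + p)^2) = 1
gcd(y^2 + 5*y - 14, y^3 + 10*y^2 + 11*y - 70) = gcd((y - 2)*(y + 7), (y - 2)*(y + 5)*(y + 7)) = y^2 + 5*y - 14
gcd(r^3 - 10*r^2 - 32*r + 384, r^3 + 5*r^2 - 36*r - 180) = r + 6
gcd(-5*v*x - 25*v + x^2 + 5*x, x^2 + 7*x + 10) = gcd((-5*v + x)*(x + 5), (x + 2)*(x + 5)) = x + 5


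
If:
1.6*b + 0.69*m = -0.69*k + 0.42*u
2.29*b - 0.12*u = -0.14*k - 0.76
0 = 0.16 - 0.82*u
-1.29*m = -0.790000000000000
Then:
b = -0.34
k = 0.29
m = 0.61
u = 0.20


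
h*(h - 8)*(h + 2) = h^3 - 6*h^2 - 16*h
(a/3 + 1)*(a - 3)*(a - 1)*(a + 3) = a^4/3 + 2*a^3/3 - 4*a^2 - 6*a + 9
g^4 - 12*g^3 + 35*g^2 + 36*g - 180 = (g - 6)*(g - 5)*(g - 3)*(g + 2)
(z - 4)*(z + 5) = z^2 + z - 20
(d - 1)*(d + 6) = d^2 + 5*d - 6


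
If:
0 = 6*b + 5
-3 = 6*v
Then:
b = -5/6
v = -1/2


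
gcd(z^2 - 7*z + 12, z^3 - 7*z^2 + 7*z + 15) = z - 3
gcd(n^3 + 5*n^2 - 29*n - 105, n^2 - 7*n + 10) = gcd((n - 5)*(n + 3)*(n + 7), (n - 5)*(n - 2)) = n - 5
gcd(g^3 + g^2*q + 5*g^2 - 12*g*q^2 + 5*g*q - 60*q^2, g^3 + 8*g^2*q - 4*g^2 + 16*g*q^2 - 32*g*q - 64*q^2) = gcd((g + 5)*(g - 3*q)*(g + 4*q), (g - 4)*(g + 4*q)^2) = g + 4*q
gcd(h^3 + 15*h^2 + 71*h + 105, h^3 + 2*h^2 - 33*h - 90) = h^2 + 8*h + 15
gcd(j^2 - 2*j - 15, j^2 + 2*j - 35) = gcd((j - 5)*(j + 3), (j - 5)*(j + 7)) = j - 5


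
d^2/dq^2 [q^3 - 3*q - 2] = 6*q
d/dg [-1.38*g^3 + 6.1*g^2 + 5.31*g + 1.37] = -4.14*g^2 + 12.2*g + 5.31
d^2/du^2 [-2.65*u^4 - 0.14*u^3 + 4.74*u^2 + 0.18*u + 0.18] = -31.8*u^2 - 0.84*u + 9.48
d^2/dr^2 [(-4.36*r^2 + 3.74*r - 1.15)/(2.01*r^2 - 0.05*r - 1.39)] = (-2.8421709430404e-14*r^4 + 29.343588*r^3 - 100.965114*r^2 + 63.388566*r - 23.799492)/(8.120601*r^6 - 0.606015*r^5 - 16.832142*r^4 + 0.838045*r^3 + 11.640138*r^2 - 0.289815*r - 2.685619)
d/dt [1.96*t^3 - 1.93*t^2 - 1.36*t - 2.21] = 5.88*t^2 - 3.86*t - 1.36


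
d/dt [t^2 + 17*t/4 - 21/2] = 2*t + 17/4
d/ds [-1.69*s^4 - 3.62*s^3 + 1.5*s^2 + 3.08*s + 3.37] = -6.76*s^3 - 10.86*s^2 + 3.0*s + 3.08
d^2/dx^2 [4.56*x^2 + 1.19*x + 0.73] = 9.12000000000000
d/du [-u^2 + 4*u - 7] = 4 - 2*u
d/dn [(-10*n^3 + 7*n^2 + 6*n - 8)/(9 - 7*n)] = (140*n^3 - 319*n^2 + 126*n - 2)/(49*n^2 - 126*n + 81)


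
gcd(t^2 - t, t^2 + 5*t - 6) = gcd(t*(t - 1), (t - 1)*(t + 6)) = t - 1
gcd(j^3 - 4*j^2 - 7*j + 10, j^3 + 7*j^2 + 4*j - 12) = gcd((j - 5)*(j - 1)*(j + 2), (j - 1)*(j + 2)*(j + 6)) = j^2 + j - 2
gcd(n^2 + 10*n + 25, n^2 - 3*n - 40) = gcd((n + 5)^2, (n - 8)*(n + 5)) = n + 5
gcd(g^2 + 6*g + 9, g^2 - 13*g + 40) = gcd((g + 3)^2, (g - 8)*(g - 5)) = 1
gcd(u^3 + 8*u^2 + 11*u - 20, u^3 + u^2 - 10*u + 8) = u^2 + 3*u - 4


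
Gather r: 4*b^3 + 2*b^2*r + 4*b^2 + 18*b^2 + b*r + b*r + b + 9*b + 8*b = 4*b^3 + 22*b^2 + 18*b + r*(2*b^2 + 2*b)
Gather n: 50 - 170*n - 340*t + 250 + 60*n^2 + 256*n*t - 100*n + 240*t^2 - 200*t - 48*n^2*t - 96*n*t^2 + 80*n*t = n^2*(60 - 48*t) + n*(-96*t^2 + 336*t - 270) + 240*t^2 - 540*t + 300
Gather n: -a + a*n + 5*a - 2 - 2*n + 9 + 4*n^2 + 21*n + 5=4*a + 4*n^2 + n*(a + 19) + 12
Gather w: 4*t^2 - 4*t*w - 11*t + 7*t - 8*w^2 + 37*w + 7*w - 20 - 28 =4*t^2 - 4*t - 8*w^2 + w*(44 - 4*t) - 48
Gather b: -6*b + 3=3 - 6*b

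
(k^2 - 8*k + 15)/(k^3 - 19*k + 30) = (k - 5)/(k^2 + 3*k - 10)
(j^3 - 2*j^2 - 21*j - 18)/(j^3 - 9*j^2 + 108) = (j + 1)/(j - 6)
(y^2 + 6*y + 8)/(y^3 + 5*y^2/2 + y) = 2*(y + 4)/(y*(2*y + 1))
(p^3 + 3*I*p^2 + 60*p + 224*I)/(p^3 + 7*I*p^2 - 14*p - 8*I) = (p^2 - I*p + 56)/(p^2 + 3*I*p - 2)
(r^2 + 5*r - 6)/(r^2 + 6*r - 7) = (r + 6)/(r + 7)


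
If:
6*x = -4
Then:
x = -2/3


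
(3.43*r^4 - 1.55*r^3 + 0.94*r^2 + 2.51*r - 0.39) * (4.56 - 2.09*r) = -7.1687*r^5 + 18.8803*r^4 - 9.0326*r^3 - 0.959499999999999*r^2 + 12.2607*r - 1.7784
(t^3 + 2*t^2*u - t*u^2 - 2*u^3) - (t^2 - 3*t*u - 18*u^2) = t^3 + 2*t^2*u - t^2 - t*u^2 + 3*t*u - 2*u^3 + 18*u^2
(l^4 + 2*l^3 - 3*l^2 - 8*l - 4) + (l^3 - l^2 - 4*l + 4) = l^4 + 3*l^3 - 4*l^2 - 12*l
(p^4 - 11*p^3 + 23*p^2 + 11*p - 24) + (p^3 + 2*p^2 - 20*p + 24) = p^4 - 10*p^3 + 25*p^2 - 9*p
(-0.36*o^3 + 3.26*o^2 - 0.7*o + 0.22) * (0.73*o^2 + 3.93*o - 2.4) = -0.2628*o^5 + 0.965*o^4 + 13.1648*o^3 - 10.4144*o^2 + 2.5446*o - 0.528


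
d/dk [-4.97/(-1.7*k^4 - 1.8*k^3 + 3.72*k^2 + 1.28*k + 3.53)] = (-33.796*k^3 - 26.838*k^2 + 36.9768*k + 6.3616)/(-1.7*k^4 - 1.8*k^3 + 3.72*k^2 + 1.28*k + 3.53)^2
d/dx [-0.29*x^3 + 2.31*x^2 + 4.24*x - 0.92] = -0.87*x^2 + 4.62*x + 4.24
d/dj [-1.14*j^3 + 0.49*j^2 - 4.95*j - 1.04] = -3.42*j^2 + 0.98*j - 4.95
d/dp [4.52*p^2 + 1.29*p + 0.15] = 9.04*p + 1.29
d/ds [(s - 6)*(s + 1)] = 2*s - 5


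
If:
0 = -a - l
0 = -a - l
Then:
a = -l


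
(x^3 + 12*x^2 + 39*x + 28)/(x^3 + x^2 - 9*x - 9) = (x^2 + 11*x + 28)/(x^2 - 9)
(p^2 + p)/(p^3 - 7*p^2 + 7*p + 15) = p/(p^2 - 8*p + 15)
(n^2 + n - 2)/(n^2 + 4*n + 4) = (n - 1)/(n + 2)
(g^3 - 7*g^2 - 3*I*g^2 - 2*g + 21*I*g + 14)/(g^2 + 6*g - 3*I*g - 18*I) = (g^3 - g^2*(7 + 3*I) + g*(-2 + 21*I) + 14)/(g^2 + 3*g*(2 - I) - 18*I)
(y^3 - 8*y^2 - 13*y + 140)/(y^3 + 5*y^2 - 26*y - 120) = (y - 7)/(y + 6)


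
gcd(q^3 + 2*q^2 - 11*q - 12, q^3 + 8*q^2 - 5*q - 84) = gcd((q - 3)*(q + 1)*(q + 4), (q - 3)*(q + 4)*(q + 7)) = q^2 + q - 12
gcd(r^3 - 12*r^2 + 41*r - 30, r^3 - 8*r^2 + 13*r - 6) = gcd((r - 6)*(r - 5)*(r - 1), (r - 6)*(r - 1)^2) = r^2 - 7*r + 6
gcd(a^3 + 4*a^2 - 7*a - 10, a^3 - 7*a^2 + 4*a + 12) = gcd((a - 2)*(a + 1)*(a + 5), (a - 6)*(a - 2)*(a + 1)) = a^2 - a - 2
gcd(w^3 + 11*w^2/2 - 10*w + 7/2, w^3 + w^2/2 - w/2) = w - 1/2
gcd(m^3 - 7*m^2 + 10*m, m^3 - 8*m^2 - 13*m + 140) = m - 5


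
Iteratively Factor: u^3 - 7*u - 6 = (u + 2)*(u^2 - 2*u - 3) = (u + 1)*(u + 2)*(u - 3)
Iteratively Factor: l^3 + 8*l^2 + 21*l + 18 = (l + 3)*(l^2 + 5*l + 6) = (l + 3)^2*(l + 2)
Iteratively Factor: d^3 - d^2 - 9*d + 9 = (d - 1)*(d^2 - 9) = (d - 1)*(d + 3)*(d - 3)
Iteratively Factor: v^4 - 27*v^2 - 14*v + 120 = (v + 3)*(v^3 - 3*v^2 - 18*v + 40) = (v + 3)*(v + 4)*(v^2 - 7*v + 10) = (v - 2)*(v + 3)*(v + 4)*(v - 5)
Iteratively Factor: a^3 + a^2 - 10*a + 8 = (a - 1)*(a^2 + 2*a - 8) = (a - 1)*(a + 4)*(a - 2)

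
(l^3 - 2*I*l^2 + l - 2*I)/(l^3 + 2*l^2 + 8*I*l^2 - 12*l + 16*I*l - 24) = (l^3 - 2*I*l^2 + l - 2*I)/(l^3 + l^2*(2 + 8*I) + l*(-12 + 16*I) - 24)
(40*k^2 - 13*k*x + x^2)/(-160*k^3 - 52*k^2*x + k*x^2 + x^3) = (-5*k + x)/(20*k^2 + 9*k*x + x^2)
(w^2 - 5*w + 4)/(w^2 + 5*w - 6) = (w - 4)/(w + 6)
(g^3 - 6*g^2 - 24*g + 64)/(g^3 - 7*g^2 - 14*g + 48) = (g + 4)/(g + 3)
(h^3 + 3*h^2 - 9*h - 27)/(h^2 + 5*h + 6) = (h^2 - 9)/(h + 2)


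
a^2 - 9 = (a - 3)*(a + 3)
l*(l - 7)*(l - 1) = l^3 - 8*l^2 + 7*l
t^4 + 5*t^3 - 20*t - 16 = (t - 2)*(t + 1)*(t + 2)*(t + 4)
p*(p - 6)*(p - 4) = p^3 - 10*p^2 + 24*p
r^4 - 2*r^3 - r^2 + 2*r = r*(r - 2)*(r - 1)*(r + 1)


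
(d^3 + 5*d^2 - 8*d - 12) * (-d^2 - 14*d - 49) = -d^5 - 19*d^4 - 111*d^3 - 121*d^2 + 560*d + 588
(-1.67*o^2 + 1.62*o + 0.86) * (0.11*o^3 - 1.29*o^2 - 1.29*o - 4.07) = -0.1837*o^5 + 2.3325*o^4 + 0.1591*o^3 + 3.5977*o^2 - 7.7028*o - 3.5002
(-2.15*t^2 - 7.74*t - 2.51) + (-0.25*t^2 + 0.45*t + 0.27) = -2.4*t^2 - 7.29*t - 2.24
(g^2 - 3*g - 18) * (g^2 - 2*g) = g^4 - 5*g^3 - 12*g^2 + 36*g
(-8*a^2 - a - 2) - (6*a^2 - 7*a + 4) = -14*a^2 + 6*a - 6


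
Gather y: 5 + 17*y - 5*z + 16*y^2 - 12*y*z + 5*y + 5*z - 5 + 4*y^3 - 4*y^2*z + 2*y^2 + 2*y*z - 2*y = 4*y^3 + y^2*(18 - 4*z) + y*(20 - 10*z)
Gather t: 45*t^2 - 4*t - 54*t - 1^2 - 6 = 45*t^2 - 58*t - 7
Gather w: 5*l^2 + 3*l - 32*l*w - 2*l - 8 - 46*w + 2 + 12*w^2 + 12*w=5*l^2 + l + 12*w^2 + w*(-32*l - 34) - 6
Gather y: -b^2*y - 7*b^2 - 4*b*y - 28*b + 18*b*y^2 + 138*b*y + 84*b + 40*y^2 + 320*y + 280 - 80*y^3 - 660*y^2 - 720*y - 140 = -7*b^2 + 56*b - 80*y^3 + y^2*(18*b - 620) + y*(-b^2 + 134*b - 400) + 140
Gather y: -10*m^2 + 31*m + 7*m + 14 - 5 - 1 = -10*m^2 + 38*m + 8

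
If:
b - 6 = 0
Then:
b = 6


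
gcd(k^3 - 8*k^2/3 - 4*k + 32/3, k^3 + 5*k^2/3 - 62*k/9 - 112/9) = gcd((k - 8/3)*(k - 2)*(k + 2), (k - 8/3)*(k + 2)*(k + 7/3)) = k^2 - 2*k/3 - 16/3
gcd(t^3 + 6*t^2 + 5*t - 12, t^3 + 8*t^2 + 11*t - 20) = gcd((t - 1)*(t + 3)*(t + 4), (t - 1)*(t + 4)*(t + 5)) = t^2 + 3*t - 4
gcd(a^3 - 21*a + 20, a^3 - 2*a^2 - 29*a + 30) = a^2 + 4*a - 5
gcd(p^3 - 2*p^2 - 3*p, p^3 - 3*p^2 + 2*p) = p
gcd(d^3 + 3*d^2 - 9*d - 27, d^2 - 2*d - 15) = d + 3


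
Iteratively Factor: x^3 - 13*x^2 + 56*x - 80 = (x - 4)*(x^2 - 9*x + 20) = (x - 4)^2*(x - 5)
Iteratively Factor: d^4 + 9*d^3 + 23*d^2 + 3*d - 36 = (d - 1)*(d^3 + 10*d^2 + 33*d + 36) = (d - 1)*(d + 3)*(d^2 + 7*d + 12) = (d - 1)*(d + 3)^2*(d + 4)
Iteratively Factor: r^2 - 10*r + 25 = (r - 5)*(r - 5)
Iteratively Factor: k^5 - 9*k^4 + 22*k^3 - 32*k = (k - 4)*(k^4 - 5*k^3 + 2*k^2 + 8*k) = (k - 4)^2*(k^3 - k^2 - 2*k) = (k - 4)^2*(k - 2)*(k^2 + k) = (k - 4)^2*(k - 2)*(k + 1)*(k)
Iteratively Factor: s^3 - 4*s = (s - 2)*(s^2 + 2*s) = (s - 2)*(s + 2)*(s)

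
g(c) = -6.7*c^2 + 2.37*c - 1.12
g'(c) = 2.37 - 13.4*c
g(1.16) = -7.39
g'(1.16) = -13.17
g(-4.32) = -136.40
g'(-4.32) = 60.26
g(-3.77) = -105.28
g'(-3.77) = 52.89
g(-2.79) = -59.89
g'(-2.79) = 39.76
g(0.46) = -1.45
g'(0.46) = -3.79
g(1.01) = -5.56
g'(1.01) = -11.16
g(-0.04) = -1.23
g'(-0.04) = 2.91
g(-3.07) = -71.54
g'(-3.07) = 43.51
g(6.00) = -228.10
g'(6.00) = -78.03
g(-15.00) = -1544.17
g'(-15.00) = 203.37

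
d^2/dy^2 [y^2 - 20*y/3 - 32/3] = 2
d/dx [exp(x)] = exp(x)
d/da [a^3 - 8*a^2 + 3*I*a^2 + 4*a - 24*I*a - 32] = 3*a^2 + a*(-16 + 6*I) + 4 - 24*I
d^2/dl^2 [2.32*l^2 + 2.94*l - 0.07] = 4.64000000000000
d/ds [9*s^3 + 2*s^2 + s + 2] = 27*s^2 + 4*s + 1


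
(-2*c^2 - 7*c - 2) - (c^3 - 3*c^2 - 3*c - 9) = -c^3 + c^2 - 4*c + 7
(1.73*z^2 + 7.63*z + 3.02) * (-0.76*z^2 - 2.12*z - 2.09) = -1.3148*z^4 - 9.4664*z^3 - 22.0865*z^2 - 22.3491*z - 6.3118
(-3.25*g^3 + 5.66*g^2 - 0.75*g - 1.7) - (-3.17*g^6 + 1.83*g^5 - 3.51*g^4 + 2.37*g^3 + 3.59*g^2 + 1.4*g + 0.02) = 3.17*g^6 - 1.83*g^5 + 3.51*g^4 - 5.62*g^3 + 2.07*g^2 - 2.15*g - 1.72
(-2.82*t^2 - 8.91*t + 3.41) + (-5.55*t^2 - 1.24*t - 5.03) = -8.37*t^2 - 10.15*t - 1.62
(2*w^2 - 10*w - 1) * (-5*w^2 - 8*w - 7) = -10*w^4 + 34*w^3 + 71*w^2 + 78*w + 7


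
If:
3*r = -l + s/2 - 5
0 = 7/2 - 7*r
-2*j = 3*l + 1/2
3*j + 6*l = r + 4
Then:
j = -11/2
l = 7/2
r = 1/2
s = 20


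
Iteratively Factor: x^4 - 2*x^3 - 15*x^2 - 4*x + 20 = (x + 2)*(x^3 - 4*x^2 - 7*x + 10) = (x - 1)*(x + 2)*(x^2 - 3*x - 10) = (x - 5)*(x - 1)*(x + 2)*(x + 2)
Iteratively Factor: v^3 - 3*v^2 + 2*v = (v)*(v^2 - 3*v + 2) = v*(v - 1)*(v - 2)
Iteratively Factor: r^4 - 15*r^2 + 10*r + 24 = (r + 1)*(r^3 - r^2 - 14*r + 24) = (r - 3)*(r + 1)*(r^2 + 2*r - 8) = (r - 3)*(r + 1)*(r + 4)*(r - 2)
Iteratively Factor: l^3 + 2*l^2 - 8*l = (l)*(l^2 + 2*l - 8) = l*(l + 4)*(l - 2)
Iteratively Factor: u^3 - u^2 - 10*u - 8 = (u + 2)*(u^2 - 3*u - 4) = (u + 1)*(u + 2)*(u - 4)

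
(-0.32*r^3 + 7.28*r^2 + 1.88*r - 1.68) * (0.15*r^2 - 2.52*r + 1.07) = -0.048*r^5 + 1.8984*r^4 - 18.406*r^3 + 2.8*r^2 + 6.2452*r - 1.7976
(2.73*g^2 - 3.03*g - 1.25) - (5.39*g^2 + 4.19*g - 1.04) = -2.66*g^2 - 7.22*g - 0.21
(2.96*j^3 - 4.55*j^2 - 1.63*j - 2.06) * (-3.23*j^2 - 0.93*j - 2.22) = -9.5608*j^5 + 11.9437*j^4 + 2.9252*j^3 + 18.2707*j^2 + 5.5344*j + 4.5732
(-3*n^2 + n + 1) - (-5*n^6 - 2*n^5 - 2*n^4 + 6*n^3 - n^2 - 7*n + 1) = 5*n^6 + 2*n^5 + 2*n^4 - 6*n^3 - 2*n^2 + 8*n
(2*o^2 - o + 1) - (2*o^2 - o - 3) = 4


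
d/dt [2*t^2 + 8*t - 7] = 4*t + 8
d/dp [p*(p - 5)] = 2*p - 5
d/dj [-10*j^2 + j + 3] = 1 - 20*j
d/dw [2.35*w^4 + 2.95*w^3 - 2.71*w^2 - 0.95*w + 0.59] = 9.4*w^3 + 8.85*w^2 - 5.42*w - 0.95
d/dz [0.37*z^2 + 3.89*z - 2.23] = 0.74*z + 3.89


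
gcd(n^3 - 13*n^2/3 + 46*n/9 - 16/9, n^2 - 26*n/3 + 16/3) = n - 2/3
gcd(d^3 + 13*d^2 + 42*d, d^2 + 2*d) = d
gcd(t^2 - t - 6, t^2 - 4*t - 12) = t + 2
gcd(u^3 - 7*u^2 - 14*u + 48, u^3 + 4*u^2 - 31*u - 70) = 1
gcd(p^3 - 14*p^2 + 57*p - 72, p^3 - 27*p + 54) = p^2 - 6*p + 9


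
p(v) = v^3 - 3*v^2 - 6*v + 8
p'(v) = 3*v^2 - 6*v - 6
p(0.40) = 5.18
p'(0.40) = -7.92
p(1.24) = -2.15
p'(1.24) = -8.83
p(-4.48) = -115.25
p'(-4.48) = 81.09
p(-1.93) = 1.22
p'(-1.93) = 16.75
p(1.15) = -1.35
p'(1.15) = -8.93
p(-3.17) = -34.98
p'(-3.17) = 43.17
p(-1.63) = 5.48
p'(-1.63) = 11.75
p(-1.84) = 2.65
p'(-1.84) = 15.20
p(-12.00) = -2080.00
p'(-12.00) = 498.00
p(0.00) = 8.00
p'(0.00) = -6.00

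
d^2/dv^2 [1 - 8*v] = 0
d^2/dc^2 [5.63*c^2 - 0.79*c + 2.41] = 11.2600000000000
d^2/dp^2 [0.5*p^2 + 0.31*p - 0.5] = 1.00000000000000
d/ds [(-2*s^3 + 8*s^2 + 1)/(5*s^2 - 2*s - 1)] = 2*(-5*s^4 + 4*s^3 - 5*s^2 - 13*s + 1)/(25*s^4 - 20*s^3 - 6*s^2 + 4*s + 1)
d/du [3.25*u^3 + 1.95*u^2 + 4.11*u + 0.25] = 9.75*u^2 + 3.9*u + 4.11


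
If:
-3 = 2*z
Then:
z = -3/2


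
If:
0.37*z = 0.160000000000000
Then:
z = 0.43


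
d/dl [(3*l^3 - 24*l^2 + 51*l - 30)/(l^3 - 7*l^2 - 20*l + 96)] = 3*(l^4 - 74*l^3 + 597*l^2 - 1676*l + 1432)/(l^6 - 14*l^5 + 9*l^4 + 472*l^3 - 944*l^2 - 3840*l + 9216)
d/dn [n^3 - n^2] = n*(3*n - 2)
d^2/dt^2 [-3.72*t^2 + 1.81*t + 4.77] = -7.44000000000000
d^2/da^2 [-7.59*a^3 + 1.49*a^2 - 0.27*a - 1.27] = 2.98 - 45.54*a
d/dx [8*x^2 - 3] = 16*x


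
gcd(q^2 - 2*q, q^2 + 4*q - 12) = q - 2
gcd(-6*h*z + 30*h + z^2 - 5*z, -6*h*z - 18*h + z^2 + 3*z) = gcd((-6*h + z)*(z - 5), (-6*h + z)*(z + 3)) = -6*h + z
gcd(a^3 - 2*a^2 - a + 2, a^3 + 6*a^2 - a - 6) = a^2 - 1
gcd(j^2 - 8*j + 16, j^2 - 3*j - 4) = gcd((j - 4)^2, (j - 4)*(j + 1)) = j - 4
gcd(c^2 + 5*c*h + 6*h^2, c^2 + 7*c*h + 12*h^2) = c + 3*h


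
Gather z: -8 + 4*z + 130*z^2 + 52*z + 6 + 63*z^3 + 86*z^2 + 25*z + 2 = 63*z^3 + 216*z^2 + 81*z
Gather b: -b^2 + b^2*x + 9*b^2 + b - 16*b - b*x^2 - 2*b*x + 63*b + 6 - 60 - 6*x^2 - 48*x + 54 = b^2*(x + 8) + b*(-x^2 - 2*x + 48) - 6*x^2 - 48*x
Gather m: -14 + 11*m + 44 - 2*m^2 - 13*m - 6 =-2*m^2 - 2*m + 24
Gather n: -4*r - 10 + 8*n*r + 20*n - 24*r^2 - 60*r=n*(8*r + 20) - 24*r^2 - 64*r - 10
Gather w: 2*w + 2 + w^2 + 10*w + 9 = w^2 + 12*w + 11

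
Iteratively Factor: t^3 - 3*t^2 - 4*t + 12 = (t - 3)*(t^2 - 4) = (t - 3)*(t + 2)*(t - 2)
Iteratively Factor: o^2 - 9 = (o - 3)*(o + 3)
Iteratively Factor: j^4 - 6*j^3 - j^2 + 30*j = (j - 5)*(j^3 - j^2 - 6*j) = (j - 5)*(j - 3)*(j^2 + 2*j) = j*(j - 5)*(j - 3)*(j + 2)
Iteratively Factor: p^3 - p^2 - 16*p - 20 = (p + 2)*(p^2 - 3*p - 10) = (p - 5)*(p + 2)*(p + 2)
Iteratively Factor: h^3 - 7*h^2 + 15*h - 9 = (h - 3)*(h^2 - 4*h + 3) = (h - 3)^2*(h - 1)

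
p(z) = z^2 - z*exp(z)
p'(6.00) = -2812.00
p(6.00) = -2384.57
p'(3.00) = -74.34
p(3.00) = -51.26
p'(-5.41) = -10.80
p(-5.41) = 29.29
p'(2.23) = -25.58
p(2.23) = -15.77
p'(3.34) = -115.79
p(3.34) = -83.10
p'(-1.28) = -2.48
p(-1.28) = 1.99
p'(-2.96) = -5.82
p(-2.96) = 8.91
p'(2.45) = -35.08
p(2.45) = -22.39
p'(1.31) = -5.94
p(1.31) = -3.14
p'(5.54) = -1654.51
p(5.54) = -1380.22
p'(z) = -z*exp(z) + 2*z - exp(z)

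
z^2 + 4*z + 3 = (z + 1)*(z + 3)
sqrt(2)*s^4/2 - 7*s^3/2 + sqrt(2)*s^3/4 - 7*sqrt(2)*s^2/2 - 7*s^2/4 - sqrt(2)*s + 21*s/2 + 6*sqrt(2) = (s - 3/2)*(s + 2)*(s - 4*sqrt(2))*(sqrt(2)*s/2 + 1/2)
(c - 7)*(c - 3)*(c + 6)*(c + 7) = c^4 + 3*c^3 - 67*c^2 - 147*c + 882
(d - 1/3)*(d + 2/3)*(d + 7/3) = d^3 + 8*d^2/3 + 5*d/9 - 14/27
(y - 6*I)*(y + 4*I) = y^2 - 2*I*y + 24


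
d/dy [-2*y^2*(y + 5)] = 2*y*(-3*y - 10)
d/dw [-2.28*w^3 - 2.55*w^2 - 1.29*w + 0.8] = -6.84*w^2 - 5.1*w - 1.29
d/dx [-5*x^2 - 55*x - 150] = -10*x - 55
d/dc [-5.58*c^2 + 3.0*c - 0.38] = 3.0 - 11.16*c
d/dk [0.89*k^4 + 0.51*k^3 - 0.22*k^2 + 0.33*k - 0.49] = 3.56*k^3 + 1.53*k^2 - 0.44*k + 0.33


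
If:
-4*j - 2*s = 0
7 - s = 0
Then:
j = -7/2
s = 7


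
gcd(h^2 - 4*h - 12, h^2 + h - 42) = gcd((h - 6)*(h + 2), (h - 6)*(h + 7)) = h - 6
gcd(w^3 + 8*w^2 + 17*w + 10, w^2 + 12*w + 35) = w + 5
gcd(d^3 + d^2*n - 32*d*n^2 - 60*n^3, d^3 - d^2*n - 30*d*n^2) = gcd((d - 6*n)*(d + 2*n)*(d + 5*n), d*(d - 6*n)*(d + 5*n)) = d^2 - d*n - 30*n^2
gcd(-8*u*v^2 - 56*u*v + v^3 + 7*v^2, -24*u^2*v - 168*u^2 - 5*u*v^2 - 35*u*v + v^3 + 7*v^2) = 8*u*v + 56*u - v^2 - 7*v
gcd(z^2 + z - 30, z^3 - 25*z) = z - 5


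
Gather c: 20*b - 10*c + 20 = 20*b - 10*c + 20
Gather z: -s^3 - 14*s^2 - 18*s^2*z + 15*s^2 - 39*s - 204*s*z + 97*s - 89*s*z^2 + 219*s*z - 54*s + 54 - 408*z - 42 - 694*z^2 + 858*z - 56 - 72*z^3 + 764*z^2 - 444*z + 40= -s^3 + s^2 + 4*s - 72*z^3 + z^2*(70 - 89*s) + z*(-18*s^2 + 15*s + 6) - 4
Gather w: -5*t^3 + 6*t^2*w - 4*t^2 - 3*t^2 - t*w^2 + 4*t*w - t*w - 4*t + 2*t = -5*t^3 - 7*t^2 - t*w^2 - 2*t + w*(6*t^2 + 3*t)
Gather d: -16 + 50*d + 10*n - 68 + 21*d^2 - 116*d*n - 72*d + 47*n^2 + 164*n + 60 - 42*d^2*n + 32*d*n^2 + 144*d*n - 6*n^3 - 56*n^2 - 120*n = d^2*(21 - 42*n) + d*(32*n^2 + 28*n - 22) - 6*n^3 - 9*n^2 + 54*n - 24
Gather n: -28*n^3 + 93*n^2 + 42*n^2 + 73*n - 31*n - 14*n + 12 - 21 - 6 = -28*n^3 + 135*n^2 + 28*n - 15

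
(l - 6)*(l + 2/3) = l^2 - 16*l/3 - 4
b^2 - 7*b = b*(b - 7)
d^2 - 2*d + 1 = (d - 1)^2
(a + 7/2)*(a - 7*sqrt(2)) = a^2 - 7*sqrt(2)*a + 7*a/2 - 49*sqrt(2)/2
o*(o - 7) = o^2 - 7*o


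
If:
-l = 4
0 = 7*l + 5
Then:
No Solution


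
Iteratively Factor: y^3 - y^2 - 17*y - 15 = (y + 3)*(y^2 - 4*y - 5) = (y + 1)*(y + 3)*(y - 5)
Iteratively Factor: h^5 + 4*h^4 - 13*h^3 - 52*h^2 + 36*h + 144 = (h + 4)*(h^4 - 13*h^2 + 36) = (h - 3)*(h + 4)*(h^3 + 3*h^2 - 4*h - 12) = (h - 3)*(h - 2)*(h + 4)*(h^2 + 5*h + 6) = (h - 3)*(h - 2)*(h + 2)*(h + 4)*(h + 3)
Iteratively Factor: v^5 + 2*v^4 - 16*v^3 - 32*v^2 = (v)*(v^4 + 2*v^3 - 16*v^2 - 32*v) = v^2*(v^3 + 2*v^2 - 16*v - 32) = v^2*(v + 4)*(v^2 - 2*v - 8) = v^2*(v + 2)*(v + 4)*(v - 4)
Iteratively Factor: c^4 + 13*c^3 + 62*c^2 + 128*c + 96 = (c + 4)*(c^3 + 9*c^2 + 26*c + 24) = (c + 2)*(c + 4)*(c^2 + 7*c + 12) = (c + 2)*(c + 3)*(c + 4)*(c + 4)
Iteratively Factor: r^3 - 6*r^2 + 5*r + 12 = (r + 1)*(r^2 - 7*r + 12) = (r - 3)*(r + 1)*(r - 4)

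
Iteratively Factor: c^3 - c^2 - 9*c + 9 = (c - 1)*(c^2 - 9) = (c - 1)*(c + 3)*(c - 3)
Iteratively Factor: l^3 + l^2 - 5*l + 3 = (l - 1)*(l^2 + 2*l - 3) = (l - 1)*(l + 3)*(l - 1)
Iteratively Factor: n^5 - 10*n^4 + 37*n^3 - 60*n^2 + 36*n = (n - 3)*(n^4 - 7*n^3 + 16*n^2 - 12*n) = (n - 3)*(n - 2)*(n^3 - 5*n^2 + 6*n) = n*(n - 3)*(n - 2)*(n^2 - 5*n + 6) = n*(n - 3)*(n - 2)^2*(n - 3)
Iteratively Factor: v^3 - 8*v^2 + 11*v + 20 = (v + 1)*(v^2 - 9*v + 20) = (v - 4)*(v + 1)*(v - 5)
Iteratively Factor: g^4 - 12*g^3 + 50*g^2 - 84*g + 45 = (g - 3)*(g^3 - 9*g^2 + 23*g - 15) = (g - 3)^2*(g^2 - 6*g + 5) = (g - 5)*(g - 3)^2*(g - 1)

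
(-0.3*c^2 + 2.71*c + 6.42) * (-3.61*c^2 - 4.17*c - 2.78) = 1.083*c^4 - 8.5321*c^3 - 33.6429*c^2 - 34.3052*c - 17.8476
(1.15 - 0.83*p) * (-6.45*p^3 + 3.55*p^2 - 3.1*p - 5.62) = 5.3535*p^4 - 10.364*p^3 + 6.6555*p^2 + 1.0996*p - 6.463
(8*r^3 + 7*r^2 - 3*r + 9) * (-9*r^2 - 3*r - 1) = -72*r^5 - 87*r^4 - 2*r^3 - 79*r^2 - 24*r - 9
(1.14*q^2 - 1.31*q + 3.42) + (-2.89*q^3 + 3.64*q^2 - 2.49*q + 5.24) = -2.89*q^3 + 4.78*q^2 - 3.8*q + 8.66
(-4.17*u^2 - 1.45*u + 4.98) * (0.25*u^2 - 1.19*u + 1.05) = -1.0425*u^4 + 4.5998*u^3 - 1.408*u^2 - 7.4487*u + 5.229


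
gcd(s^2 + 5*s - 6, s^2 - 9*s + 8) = s - 1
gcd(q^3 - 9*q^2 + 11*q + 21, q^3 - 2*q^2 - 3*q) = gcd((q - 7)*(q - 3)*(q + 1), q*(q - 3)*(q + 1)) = q^2 - 2*q - 3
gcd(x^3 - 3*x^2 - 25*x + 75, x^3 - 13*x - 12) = 1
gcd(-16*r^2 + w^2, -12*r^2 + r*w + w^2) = 4*r + w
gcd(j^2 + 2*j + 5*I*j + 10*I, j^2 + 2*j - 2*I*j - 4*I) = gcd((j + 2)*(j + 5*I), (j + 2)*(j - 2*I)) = j + 2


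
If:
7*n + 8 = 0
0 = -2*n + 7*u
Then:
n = -8/7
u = -16/49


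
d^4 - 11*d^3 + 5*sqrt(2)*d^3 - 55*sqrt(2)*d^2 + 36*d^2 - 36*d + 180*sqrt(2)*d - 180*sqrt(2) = (d - 6)*(d - 3)*(d - 2)*(d + 5*sqrt(2))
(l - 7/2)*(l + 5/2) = l^2 - l - 35/4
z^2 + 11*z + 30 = (z + 5)*(z + 6)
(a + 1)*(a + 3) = a^2 + 4*a + 3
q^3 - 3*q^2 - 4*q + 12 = (q - 3)*(q - 2)*(q + 2)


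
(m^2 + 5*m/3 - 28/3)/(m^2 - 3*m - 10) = (-3*m^2 - 5*m + 28)/(3*(-m^2 + 3*m + 10))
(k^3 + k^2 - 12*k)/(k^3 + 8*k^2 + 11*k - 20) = k*(k - 3)/(k^2 + 4*k - 5)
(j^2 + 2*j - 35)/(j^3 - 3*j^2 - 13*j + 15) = (j + 7)/(j^2 + 2*j - 3)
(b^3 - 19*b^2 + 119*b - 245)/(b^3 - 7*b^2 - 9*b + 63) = (b^2 - 12*b + 35)/(b^2 - 9)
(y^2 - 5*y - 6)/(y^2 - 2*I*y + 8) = (y^2 - 5*y - 6)/(y^2 - 2*I*y + 8)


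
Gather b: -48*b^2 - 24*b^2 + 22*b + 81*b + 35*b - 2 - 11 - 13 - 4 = -72*b^2 + 138*b - 30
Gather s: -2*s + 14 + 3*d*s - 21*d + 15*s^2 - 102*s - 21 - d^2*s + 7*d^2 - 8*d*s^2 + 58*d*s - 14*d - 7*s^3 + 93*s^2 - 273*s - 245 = 7*d^2 - 35*d - 7*s^3 + s^2*(108 - 8*d) + s*(-d^2 + 61*d - 377) - 252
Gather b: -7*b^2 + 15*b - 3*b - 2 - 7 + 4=-7*b^2 + 12*b - 5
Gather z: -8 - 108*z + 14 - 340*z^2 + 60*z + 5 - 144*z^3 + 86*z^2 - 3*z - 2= -144*z^3 - 254*z^2 - 51*z + 9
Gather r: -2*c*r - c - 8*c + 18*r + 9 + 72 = -9*c + r*(18 - 2*c) + 81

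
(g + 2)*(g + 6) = g^2 + 8*g + 12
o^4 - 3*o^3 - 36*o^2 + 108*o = o*(o - 6)*(o - 3)*(o + 6)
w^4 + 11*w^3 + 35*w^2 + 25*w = w*(w + 1)*(w + 5)^2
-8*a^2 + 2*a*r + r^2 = (-2*a + r)*(4*a + r)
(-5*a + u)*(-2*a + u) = 10*a^2 - 7*a*u + u^2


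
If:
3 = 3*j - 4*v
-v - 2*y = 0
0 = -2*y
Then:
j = 1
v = 0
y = 0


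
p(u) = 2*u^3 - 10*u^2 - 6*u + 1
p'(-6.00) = 330.00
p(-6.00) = -755.00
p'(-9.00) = 660.00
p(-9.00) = -2213.00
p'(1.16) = -21.13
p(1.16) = -16.29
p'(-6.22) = 350.53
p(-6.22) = -829.85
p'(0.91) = -19.23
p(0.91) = -11.23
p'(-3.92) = 164.60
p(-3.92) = -249.62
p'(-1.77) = 48.20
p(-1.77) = -30.80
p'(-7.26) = 455.45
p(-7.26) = -1247.83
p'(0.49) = -14.36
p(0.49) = -4.11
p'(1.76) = -22.61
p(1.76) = -29.63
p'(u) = 6*u^2 - 20*u - 6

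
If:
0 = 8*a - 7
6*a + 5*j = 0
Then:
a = 7/8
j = -21/20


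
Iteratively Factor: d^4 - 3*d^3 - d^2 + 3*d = (d + 1)*(d^3 - 4*d^2 + 3*d) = (d - 3)*(d + 1)*(d^2 - d) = d*(d - 3)*(d + 1)*(d - 1)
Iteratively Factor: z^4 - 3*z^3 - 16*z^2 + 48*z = (z - 3)*(z^3 - 16*z) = (z - 3)*(z + 4)*(z^2 - 4*z) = (z - 4)*(z - 3)*(z + 4)*(z)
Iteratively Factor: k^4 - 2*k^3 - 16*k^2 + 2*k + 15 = (k - 1)*(k^3 - k^2 - 17*k - 15) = (k - 1)*(k + 1)*(k^2 - 2*k - 15) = (k - 1)*(k + 1)*(k + 3)*(k - 5)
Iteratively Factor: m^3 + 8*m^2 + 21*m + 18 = (m + 3)*(m^2 + 5*m + 6) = (m + 3)^2*(m + 2)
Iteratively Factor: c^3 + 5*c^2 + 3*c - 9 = (c + 3)*(c^2 + 2*c - 3) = (c - 1)*(c + 3)*(c + 3)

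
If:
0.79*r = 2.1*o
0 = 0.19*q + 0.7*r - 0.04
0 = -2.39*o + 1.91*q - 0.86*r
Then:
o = 0.02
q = 0.04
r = 0.05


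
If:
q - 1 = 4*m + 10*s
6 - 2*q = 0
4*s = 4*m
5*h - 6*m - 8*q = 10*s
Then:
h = 184/35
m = 1/7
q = 3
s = 1/7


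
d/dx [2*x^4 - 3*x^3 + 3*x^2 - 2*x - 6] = 8*x^3 - 9*x^2 + 6*x - 2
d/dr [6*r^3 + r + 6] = 18*r^2 + 1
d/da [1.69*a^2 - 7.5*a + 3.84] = 3.38*a - 7.5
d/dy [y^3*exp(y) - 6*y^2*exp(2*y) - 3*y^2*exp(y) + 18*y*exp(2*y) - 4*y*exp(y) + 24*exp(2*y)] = (y^3 - 12*y^2*exp(y) + 24*y*exp(y) - 10*y + 66*exp(y) - 4)*exp(y)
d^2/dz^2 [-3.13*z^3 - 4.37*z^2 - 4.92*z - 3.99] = -18.78*z - 8.74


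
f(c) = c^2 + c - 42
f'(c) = 2*c + 1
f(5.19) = -9.87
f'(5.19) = 11.38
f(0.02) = -41.98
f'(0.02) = 1.04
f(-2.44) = -38.49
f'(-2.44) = -3.88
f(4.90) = -13.09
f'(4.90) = 10.80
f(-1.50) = -41.25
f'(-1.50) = -2.00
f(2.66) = -32.26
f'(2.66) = 6.32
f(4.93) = -12.77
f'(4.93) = 10.86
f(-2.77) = -37.10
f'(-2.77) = -4.54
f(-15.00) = 168.00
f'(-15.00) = -29.00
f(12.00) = 114.00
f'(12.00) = 25.00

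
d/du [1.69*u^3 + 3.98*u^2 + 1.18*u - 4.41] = 5.07*u^2 + 7.96*u + 1.18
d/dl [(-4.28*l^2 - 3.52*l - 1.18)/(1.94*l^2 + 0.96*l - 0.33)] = (2.72*l^2 + 7.4032*l + 2.2944)/(3.7636*l^4 + 3.7248*l^3 - 0.3588*l^2 - 0.6336*l + 0.1089)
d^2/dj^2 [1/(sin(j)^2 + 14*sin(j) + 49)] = 2*(7*sin(j) + cos(2*j) + 2)/(sin(j) + 7)^4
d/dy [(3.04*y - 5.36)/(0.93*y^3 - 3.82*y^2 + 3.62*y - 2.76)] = (-5.6544*y^3 + 26.5672*y^2 - 40.9504*y + 11.0128)/(0.8649*y^6 - 7.1052*y^5 + 21.3256*y^4 - 32.7904*y^3 + 34.1908*y^2 - 19.9824*y + 7.6176)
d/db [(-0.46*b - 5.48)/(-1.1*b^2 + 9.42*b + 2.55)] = (-0.506*b^2 - 12.056*b + 50.4486)/(1.21*b^4 - 20.724*b^3 + 83.1264*b^2 + 48.042*b + 6.5025)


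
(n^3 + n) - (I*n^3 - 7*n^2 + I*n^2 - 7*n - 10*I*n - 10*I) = n^3 - I*n^3 + 7*n^2 - I*n^2 + 8*n + 10*I*n + 10*I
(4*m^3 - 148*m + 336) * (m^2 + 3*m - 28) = 4*m^5 + 12*m^4 - 260*m^3 - 108*m^2 + 5152*m - 9408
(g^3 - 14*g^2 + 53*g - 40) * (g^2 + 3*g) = g^5 - 11*g^4 + 11*g^3 + 119*g^2 - 120*g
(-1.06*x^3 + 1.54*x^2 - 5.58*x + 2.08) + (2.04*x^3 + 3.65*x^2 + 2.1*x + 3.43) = 0.98*x^3 + 5.19*x^2 - 3.48*x + 5.51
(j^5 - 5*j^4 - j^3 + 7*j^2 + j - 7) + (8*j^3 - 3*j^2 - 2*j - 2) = j^5 - 5*j^4 + 7*j^3 + 4*j^2 - j - 9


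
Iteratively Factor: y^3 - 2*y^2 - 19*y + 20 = (y - 1)*(y^2 - y - 20) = (y - 1)*(y + 4)*(y - 5)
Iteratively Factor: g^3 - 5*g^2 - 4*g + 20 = (g - 5)*(g^2 - 4) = (g - 5)*(g + 2)*(g - 2)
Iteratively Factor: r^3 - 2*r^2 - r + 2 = (r + 1)*(r^2 - 3*r + 2) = (r - 1)*(r + 1)*(r - 2)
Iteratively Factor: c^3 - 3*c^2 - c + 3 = (c - 1)*(c^2 - 2*c - 3) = (c - 3)*(c - 1)*(c + 1)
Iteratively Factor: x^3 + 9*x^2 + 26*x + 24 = (x + 2)*(x^2 + 7*x + 12) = (x + 2)*(x + 4)*(x + 3)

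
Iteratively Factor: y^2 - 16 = (y + 4)*(y - 4)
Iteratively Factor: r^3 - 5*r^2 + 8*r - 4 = (r - 2)*(r^2 - 3*r + 2) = (r - 2)*(r - 1)*(r - 2)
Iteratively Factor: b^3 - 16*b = (b)*(b^2 - 16) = b*(b - 4)*(b + 4)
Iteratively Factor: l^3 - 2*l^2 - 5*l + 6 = (l - 3)*(l^2 + l - 2) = (l - 3)*(l + 2)*(l - 1)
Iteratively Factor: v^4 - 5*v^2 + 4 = (v + 2)*(v^3 - 2*v^2 - v + 2) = (v - 1)*(v + 2)*(v^2 - v - 2) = (v - 2)*(v - 1)*(v + 2)*(v + 1)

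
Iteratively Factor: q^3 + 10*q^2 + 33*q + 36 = (q + 4)*(q^2 + 6*q + 9) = (q + 3)*(q + 4)*(q + 3)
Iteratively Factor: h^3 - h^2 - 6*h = (h)*(h^2 - h - 6) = h*(h - 3)*(h + 2)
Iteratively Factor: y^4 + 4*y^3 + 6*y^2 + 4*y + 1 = (y + 1)*(y^3 + 3*y^2 + 3*y + 1) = (y + 1)^2*(y^2 + 2*y + 1) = (y + 1)^3*(y + 1)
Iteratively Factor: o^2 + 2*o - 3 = (o - 1)*(o + 3)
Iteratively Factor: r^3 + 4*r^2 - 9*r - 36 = (r + 3)*(r^2 + r - 12) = (r - 3)*(r + 3)*(r + 4)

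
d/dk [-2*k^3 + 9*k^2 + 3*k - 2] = -6*k^2 + 18*k + 3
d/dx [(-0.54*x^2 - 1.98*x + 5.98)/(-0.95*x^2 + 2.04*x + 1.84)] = (-2.9826*x^2 + 9.3748*x - 15.8424)/(0.9025*x^4 - 3.876*x^3 + 0.6656*x^2 + 7.5072*x + 3.3856)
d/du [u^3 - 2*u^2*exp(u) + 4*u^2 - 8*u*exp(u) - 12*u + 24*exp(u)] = -2*u^2*exp(u) + 3*u^2 - 12*u*exp(u) + 8*u + 16*exp(u) - 12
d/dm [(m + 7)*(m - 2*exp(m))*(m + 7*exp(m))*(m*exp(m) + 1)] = (m + 1)*(m + 7)*(m - 2*exp(m))*(m + 7*exp(m))*exp(m) + (m + 7)*(m - 2*exp(m))*(m*exp(m) + 1)*(7*exp(m) + 1) - (m + 7)*(m + 7*exp(m))*(m*exp(m) + 1)*(2*exp(m) - 1) + (m - 2*exp(m))*(m + 7*exp(m))*(m*exp(m) + 1)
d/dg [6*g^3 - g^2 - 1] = 2*g*(9*g - 1)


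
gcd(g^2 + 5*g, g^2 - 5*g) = g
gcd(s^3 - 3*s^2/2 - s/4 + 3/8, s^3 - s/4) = s^2 - 1/4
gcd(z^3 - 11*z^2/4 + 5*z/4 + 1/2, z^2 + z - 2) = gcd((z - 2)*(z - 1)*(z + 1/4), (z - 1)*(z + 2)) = z - 1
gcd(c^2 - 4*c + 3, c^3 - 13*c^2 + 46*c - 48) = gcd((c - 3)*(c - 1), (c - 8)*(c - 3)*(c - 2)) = c - 3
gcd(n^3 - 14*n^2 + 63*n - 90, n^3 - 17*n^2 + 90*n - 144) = n^2 - 9*n + 18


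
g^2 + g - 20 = (g - 4)*(g + 5)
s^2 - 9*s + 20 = (s - 5)*(s - 4)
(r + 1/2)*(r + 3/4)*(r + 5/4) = r^3 + 5*r^2/2 + 31*r/16 + 15/32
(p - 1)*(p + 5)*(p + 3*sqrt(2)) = p^3 + 4*p^2 + 3*sqrt(2)*p^2 - 5*p + 12*sqrt(2)*p - 15*sqrt(2)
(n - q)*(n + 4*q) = n^2 + 3*n*q - 4*q^2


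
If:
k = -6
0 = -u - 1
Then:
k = -6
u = -1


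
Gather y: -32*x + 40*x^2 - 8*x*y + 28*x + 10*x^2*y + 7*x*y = 40*x^2 - 4*x + y*(10*x^2 - x)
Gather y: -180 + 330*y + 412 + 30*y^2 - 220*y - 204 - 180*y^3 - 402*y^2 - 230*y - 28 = -180*y^3 - 372*y^2 - 120*y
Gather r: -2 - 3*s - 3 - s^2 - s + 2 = -s^2 - 4*s - 3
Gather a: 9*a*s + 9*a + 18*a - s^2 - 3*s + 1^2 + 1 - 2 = a*(9*s + 27) - s^2 - 3*s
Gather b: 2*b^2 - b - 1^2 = 2*b^2 - b - 1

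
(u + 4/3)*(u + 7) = u^2 + 25*u/3 + 28/3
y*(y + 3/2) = y^2 + 3*y/2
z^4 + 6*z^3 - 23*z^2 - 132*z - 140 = (z - 5)*(z + 2)^2*(z + 7)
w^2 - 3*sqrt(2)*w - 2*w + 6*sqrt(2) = (w - 2)*(w - 3*sqrt(2))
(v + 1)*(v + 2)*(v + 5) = v^3 + 8*v^2 + 17*v + 10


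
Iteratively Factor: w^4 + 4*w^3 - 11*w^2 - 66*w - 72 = (w - 4)*(w^3 + 8*w^2 + 21*w + 18) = (w - 4)*(w + 3)*(w^2 + 5*w + 6) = (w - 4)*(w + 2)*(w + 3)*(w + 3)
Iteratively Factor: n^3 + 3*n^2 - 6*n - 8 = (n + 1)*(n^2 + 2*n - 8) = (n + 1)*(n + 4)*(n - 2)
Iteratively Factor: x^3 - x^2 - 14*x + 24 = (x + 4)*(x^2 - 5*x + 6) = (x - 3)*(x + 4)*(x - 2)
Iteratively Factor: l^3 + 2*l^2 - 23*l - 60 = (l + 3)*(l^2 - l - 20) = (l - 5)*(l + 3)*(l + 4)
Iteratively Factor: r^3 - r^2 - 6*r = (r - 3)*(r^2 + 2*r) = r*(r - 3)*(r + 2)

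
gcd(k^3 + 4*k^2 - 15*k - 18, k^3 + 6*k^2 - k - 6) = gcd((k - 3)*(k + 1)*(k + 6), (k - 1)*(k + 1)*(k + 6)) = k^2 + 7*k + 6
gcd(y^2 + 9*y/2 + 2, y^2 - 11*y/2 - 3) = y + 1/2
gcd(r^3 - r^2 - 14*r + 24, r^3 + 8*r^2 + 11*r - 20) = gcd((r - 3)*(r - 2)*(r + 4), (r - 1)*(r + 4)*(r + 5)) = r + 4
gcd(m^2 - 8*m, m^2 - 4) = 1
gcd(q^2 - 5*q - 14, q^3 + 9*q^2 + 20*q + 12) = q + 2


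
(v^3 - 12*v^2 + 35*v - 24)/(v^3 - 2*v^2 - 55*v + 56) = (v - 3)/(v + 7)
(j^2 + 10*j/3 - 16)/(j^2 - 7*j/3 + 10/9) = 3*(3*j^2 + 10*j - 48)/(9*j^2 - 21*j + 10)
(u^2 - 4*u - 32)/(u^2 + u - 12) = (u - 8)/(u - 3)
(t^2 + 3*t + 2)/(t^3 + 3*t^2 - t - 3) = (t + 2)/(t^2 + 2*t - 3)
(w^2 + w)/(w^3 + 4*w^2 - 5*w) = (w + 1)/(w^2 + 4*w - 5)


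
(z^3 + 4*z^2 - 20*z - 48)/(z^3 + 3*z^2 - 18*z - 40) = (z + 6)/(z + 5)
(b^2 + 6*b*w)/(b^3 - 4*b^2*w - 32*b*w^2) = (-b - 6*w)/(-b^2 + 4*b*w + 32*w^2)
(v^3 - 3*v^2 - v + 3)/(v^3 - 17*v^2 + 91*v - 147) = (v^2 - 1)/(v^2 - 14*v + 49)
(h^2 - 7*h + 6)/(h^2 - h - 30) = (h - 1)/(h + 5)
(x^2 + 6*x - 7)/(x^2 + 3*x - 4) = (x + 7)/(x + 4)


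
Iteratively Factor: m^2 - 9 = (m - 3)*(m + 3)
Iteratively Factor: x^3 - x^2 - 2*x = (x + 1)*(x^2 - 2*x) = (x - 2)*(x + 1)*(x)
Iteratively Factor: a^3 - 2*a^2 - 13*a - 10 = (a + 1)*(a^2 - 3*a - 10) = (a + 1)*(a + 2)*(a - 5)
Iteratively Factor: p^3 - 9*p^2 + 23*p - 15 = (p - 3)*(p^2 - 6*p + 5) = (p - 5)*(p - 3)*(p - 1)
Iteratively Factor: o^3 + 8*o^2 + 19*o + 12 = (o + 1)*(o^2 + 7*o + 12) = (o + 1)*(o + 3)*(o + 4)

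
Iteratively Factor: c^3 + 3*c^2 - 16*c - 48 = (c + 4)*(c^2 - c - 12) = (c + 3)*(c + 4)*(c - 4)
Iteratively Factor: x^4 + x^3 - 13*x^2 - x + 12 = (x + 4)*(x^3 - 3*x^2 - x + 3) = (x + 1)*(x + 4)*(x^2 - 4*x + 3) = (x - 1)*(x + 1)*(x + 4)*(x - 3)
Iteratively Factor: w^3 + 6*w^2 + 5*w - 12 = (w + 4)*(w^2 + 2*w - 3) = (w + 3)*(w + 4)*(w - 1)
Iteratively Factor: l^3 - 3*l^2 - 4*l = (l - 4)*(l^2 + l) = l*(l - 4)*(l + 1)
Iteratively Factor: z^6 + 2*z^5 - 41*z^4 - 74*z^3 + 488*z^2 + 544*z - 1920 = (z + 4)*(z^5 - 2*z^4 - 33*z^3 + 58*z^2 + 256*z - 480) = (z - 2)*(z + 4)*(z^4 - 33*z^2 - 8*z + 240) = (z - 2)*(z + 4)^2*(z^3 - 4*z^2 - 17*z + 60) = (z - 2)*(z + 4)^3*(z^2 - 8*z + 15) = (z - 3)*(z - 2)*(z + 4)^3*(z - 5)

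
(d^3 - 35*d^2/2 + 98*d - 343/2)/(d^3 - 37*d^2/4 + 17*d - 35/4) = 2*(2*d^2 - 21*d + 49)/(4*d^2 - 9*d + 5)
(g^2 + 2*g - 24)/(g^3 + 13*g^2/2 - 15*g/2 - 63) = 2*(g - 4)/(2*g^2 + g - 21)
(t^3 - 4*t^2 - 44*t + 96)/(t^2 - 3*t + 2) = (t^2 - 2*t - 48)/(t - 1)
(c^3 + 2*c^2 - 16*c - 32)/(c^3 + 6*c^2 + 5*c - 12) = (c^2 - 2*c - 8)/(c^2 + 2*c - 3)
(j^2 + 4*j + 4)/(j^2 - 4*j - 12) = (j + 2)/(j - 6)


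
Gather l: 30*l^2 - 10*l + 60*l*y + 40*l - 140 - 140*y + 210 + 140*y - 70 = 30*l^2 + l*(60*y + 30)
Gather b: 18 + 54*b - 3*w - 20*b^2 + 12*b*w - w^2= -20*b^2 + b*(12*w + 54) - w^2 - 3*w + 18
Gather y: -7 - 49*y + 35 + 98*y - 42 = 49*y - 14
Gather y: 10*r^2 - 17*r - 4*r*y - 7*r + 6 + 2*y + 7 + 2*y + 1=10*r^2 - 24*r + y*(4 - 4*r) + 14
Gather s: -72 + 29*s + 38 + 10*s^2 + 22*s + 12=10*s^2 + 51*s - 22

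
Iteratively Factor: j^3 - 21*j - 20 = (j - 5)*(j^2 + 5*j + 4) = (j - 5)*(j + 4)*(j + 1)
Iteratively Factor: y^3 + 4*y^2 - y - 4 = (y - 1)*(y^2 + 5*y + 4) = (y - 1)*(y + 4)*(y + 1)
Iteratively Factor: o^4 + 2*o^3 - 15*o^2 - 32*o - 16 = (o - 4)*(o^3 + 6*o^2 + 9*o + 4) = (o - 4)*(o + 1)*(o^2 + 5*o + 4) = (o - 4)*(o + 1)*(o + 4)*(o + 1)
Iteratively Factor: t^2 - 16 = (t + 4)*(t - 4)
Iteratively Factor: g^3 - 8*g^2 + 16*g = (g - 4)*(g^2 - 4*g) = g*(g - 4)*(g - 4)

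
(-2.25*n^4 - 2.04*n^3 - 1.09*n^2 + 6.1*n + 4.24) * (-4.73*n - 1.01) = 10.6425*n^5 + 11.9217*n^4 + 7.2161*n^3 - 27.7521*n^2 - 26.2162*n - 4.2824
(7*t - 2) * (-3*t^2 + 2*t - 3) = -21*t^3 + 20*t^2 - 25*t + 6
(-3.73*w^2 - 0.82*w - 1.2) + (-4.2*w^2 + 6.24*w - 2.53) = -7.93*w^2 + 5.42*w - 3.73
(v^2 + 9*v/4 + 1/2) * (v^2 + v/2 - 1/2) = v^4 + 11*v^3/4 + 9*v^2/8 - 7*v/8 - 1/4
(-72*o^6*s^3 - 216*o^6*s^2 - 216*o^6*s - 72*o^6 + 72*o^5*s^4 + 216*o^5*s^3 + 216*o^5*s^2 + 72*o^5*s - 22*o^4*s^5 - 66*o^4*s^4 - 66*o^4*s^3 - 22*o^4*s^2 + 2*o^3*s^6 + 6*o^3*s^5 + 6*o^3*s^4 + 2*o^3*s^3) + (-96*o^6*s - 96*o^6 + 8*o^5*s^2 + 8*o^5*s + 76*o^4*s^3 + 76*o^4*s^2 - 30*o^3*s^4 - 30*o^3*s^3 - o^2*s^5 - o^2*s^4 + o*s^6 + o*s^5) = -72*o^6*s^3 - 216*o^6*s^2 - 312*o^6*s - 168*o^6 + 72*o^5*s^4 + 216*o^5*s^3 + 224*o^5*s^2 + 80*o^5*s - 22*o^4*s^5 - 66*o^4*s^4 + 10*o^4*s^3 + 54*o^4*s^2 + 2*o^3*s^6 + 6*o^3*s^5 - 24*o^3*s^4 - 28*o^3*s^3 - o^2*s^5 - o^2*s^4 + o*s^6 + o*s^5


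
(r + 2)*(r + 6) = r^2 + 8*r + 12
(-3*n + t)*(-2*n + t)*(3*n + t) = 18*n^3 - 9*n^2*t - 2*n*t^2 + t^3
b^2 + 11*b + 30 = (b + 5)*(b + 6)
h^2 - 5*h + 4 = (h - 4)*(h - 1)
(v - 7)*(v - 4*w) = v^2 - 4*v*w - 7*v + 28*w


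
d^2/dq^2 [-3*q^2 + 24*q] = -6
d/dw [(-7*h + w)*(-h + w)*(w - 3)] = 7*h^2 - 16*h*w + 24*h + 3*w^2 - 6*w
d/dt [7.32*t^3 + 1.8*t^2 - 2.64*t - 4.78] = 21.96*t^2 + 3.6*t - 2.64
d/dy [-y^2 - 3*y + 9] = -2*y - 3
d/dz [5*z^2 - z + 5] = 10*z - 1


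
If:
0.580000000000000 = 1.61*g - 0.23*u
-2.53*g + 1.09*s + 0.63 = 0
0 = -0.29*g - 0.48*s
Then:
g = 0.20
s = -0.12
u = -1.14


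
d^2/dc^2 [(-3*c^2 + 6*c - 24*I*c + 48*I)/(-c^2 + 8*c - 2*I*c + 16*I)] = (c^3*(36 + 36*I) + c*(-1728 + 1728*I) + 3456 - 5760*I)/(c^6 + c^5*(-24 + 6*I) + c^4*(180 - 144*I) + c^3*(-224 + 1144*I) + c^2*(-2304 - 2880*I) + c*(6144 - 1536*I) + 4096*I)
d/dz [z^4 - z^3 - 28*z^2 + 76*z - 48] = 4*z^3 - 3*z^2 - 56*z + 76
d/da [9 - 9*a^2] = -18*a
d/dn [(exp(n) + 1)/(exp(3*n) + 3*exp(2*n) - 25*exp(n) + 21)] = (-(exp(n) + 1)*(3*exp(2*n) + 6*exp(n) - 25) + exp(3*n) + 3*exp(2*n) - 25*exp(n) + 21)*exp(n)/(exp(3*n) + 3*exp(2*n) - 25*exp(n) + 21)^2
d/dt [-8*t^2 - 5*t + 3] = -16*t - 5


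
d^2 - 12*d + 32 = (d - 8)*(d - 4)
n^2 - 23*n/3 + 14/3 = (n - 7)*(n - 2/3)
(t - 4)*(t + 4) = t^2 - 16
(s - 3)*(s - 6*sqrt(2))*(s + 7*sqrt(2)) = s^3 - 3*s^2 + sqrt(2)*s^2 - 84*s - 3*sqrt(2)*s + 252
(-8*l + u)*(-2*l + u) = 16*l^2 - 10*l*u + u^2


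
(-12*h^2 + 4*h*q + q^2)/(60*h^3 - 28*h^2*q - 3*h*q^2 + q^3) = (6*h + q)/(-30*h^2 - h*q + q^2)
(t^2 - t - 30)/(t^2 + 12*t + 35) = (t - 6)/(t + 7)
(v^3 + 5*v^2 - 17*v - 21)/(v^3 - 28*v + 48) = (v^3 + 5*v^2 - 17*v - 21)/(v^3 - 28*v + 48)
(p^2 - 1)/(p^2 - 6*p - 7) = (p - 1)/(p - 7)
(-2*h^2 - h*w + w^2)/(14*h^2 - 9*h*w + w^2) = (h + w)/(-7*h + w)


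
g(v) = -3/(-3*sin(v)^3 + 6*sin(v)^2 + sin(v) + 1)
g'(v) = -3*(9*sin(v)^2*cos(v) - 12*sin(v)*cos(v) - cos(v))/(-3*sin(v)^3 + 6*sin(v)^2 + sin(v) + 1)^2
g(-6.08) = -2.11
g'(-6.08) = 4.44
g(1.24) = -0.63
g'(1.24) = 0.18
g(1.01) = -0.69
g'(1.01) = 0.40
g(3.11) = -2.89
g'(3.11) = -3.82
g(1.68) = -0.60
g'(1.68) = -0.05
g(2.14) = -0.70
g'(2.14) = -0.41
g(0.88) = -0.76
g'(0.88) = 0.60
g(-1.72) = -0.34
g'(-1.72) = 0.11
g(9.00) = -1.35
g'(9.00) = -2.45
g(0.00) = -3.00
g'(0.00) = 3.00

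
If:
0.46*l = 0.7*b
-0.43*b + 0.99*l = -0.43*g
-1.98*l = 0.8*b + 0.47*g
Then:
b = 0.00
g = 0.00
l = 0.00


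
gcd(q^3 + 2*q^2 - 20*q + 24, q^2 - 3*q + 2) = q - 2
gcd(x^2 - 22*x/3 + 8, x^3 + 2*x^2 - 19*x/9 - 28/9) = x - 4/3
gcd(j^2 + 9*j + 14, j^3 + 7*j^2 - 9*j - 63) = j + 7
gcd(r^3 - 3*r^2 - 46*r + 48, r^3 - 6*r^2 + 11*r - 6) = r - 1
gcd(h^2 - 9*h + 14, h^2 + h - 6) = h - 2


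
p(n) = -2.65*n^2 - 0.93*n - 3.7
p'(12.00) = -64.53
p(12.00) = -396.46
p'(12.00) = -64.53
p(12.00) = -396.46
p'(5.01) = -27.48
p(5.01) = -74.87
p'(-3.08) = 15.39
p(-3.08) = -25.97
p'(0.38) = -2.94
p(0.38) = -4.44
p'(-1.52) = 7.13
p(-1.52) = -8.41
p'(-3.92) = 19.85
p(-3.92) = -40.78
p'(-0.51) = 1.77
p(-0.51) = -3.91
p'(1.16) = -7.08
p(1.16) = -8.34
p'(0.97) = -6.07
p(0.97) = -7.10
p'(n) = -5.3*n - 0.93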